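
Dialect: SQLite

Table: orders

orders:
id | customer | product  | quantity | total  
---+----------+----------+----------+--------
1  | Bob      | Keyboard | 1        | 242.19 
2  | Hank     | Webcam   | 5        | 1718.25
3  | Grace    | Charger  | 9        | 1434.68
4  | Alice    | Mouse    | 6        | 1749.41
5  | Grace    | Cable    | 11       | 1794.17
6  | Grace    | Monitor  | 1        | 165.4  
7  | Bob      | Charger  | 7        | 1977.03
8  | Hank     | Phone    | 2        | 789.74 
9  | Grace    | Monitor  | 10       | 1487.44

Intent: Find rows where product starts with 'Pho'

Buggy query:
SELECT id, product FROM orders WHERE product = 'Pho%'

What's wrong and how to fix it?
Bug: '=' compares the literal string including the % character; pattern matching needs LIKE

Fix: Use LIKE for wildcard pattern matching

Corrected query:
SELECT id, product FROM orders WHERE product LIKE 'Pho%'

Result:
id | product
---+--------
8  | Phone  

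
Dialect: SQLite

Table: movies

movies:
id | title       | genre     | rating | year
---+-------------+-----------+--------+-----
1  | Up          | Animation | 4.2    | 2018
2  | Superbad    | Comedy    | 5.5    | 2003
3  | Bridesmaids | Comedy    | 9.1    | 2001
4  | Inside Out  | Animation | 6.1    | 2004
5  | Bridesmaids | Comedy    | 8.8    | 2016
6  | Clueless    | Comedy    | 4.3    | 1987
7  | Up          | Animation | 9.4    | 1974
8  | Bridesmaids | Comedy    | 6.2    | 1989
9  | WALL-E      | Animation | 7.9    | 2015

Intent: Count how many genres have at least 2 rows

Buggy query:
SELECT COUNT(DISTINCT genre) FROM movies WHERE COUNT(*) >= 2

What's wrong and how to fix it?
Bug: WHERE filters individual rows, not groups, so a group-level COUNT is invalid there

Fix: Use a subquery that GROUPs and filters with HAVING, then count its rows

Corrected query:
SELECT COUNT(*) FROM (SELECT genre FROM movies GROUP BY genre HAVING COUNT(*) >= 2)

Result:
COUNT(*)
--------
2       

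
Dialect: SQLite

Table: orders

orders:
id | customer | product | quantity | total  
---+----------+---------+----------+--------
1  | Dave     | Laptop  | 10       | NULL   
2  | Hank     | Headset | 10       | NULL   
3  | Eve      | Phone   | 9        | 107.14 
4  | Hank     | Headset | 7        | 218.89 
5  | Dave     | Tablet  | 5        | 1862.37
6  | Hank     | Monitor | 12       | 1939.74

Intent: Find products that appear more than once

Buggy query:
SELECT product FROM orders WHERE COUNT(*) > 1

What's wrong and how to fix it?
Bug: COUNT(*) is an aggregate and cannot be used in WHERE

Fix: Group first, then use HAVING for the count condition

Corrected query:
SELECT product FROM orders GROUP BY product HAVING COUNT(*) > 1

Result:
product
-------
Headset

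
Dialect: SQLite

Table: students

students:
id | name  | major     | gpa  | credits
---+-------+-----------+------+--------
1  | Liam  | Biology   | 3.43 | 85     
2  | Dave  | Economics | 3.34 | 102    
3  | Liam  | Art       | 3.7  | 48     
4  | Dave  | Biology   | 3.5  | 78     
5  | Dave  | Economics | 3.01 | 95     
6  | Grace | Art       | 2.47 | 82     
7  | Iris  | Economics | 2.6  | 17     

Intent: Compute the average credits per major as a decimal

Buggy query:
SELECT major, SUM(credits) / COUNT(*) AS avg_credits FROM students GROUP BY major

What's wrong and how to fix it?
Bug: SUM(credits) and COUNT(*) are both integers; the division truncates the fractional part

Fix: Multiply by 1.0 (or CAST to REAL) to force floating-point division

Corrected query:
SELECT major, SUM(credits) * 1.0 / COUNT(*) AS avg_credits FROM students GROUP BY major

Result:
major     | avg_credits
----------+------------
Art       | 65         
Biology   | 81.5       
Economics | 71.333333  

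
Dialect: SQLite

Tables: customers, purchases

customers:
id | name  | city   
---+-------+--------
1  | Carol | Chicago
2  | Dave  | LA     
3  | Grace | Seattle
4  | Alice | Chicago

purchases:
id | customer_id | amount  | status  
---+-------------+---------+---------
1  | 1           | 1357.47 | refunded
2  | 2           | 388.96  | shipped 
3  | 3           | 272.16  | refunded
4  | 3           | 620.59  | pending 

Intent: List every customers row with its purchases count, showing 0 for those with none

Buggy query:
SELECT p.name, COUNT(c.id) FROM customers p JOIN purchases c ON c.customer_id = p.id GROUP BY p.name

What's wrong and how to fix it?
Bug: INNER JOIN drops customers rows that have no matching purchases rows

Fix: Switch to LEFT JOIN to retain unmatched parent rows

Corrected query:
SELECT p.name, COUNT(c.id) FROM customers p LEFT JOIN purchases c ON c.customer_id = p.id GROUP BY p.name

Result:
name  | COUNT(c.id)
------+------------
Alice | 0          
Carol | 1          
Dave  | 1          
Grace | 2          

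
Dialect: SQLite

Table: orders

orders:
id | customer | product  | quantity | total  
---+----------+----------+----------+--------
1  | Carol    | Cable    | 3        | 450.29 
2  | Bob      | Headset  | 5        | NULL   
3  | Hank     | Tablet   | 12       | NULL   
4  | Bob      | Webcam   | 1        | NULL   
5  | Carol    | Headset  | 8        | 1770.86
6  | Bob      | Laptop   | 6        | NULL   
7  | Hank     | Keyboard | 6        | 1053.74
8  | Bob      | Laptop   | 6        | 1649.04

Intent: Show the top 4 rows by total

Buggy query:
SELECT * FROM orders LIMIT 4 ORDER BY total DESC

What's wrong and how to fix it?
Bug: LIMIT must come after ORDER BY

Fix: Sort with ORDER BY, then apply LIMIT

Corrected query:
SELECT * FROM orders ORDER BY total DESC LIMIT 4

Result:
id | customer | product  | quantity | total  
---+----------+----------+----------+--------
5  | Carol    | Headset  | 8        | 1770.86
8  | Bob      | Laptop   | 6        | 1649.04
7  | Hank     | Keyboard | 6        | 1053.74
1  | Carol    | Cable    | 3        | 450.29 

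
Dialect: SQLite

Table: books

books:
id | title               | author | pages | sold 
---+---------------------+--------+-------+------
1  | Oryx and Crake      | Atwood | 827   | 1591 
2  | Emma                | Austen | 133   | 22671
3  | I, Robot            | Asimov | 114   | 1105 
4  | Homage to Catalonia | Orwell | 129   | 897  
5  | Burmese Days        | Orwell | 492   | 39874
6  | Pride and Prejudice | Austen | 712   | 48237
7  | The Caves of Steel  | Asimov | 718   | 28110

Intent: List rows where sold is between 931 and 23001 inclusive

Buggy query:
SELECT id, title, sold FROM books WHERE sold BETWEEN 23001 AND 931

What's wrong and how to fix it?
Bug: The bounds are reversed; BETWEEN a AND b requires a <= b to match anything

Fix: Swap the bounds so the smaller value comes first

Corrected query:
SELECT id, title, sold FROM books WHERE sold BETWEEN 931 AND 23001

Result:
id | title          | sold 
---+----------------+------
1  | Oryx and Crake | 1591 
2  | Emma           | 22671
3  | I, Robot       | 1105 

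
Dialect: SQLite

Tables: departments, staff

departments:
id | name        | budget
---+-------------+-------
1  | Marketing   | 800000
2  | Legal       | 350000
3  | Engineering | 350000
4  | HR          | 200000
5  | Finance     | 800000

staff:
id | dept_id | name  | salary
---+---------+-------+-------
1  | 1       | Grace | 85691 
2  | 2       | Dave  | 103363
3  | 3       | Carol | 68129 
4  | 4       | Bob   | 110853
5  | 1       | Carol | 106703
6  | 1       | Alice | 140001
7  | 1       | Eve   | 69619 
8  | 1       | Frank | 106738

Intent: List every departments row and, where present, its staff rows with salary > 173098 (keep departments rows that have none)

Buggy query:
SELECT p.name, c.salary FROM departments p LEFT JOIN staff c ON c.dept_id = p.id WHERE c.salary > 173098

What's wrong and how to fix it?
Bug: Filtering c.salary in WHERE discards the NULL rows produced by LEFT JOIN, turning it into an inner join

Fix: Put 'c.salary > 173098' in the JOIN's ON clause instead of WHERE

Corrected query:
SELECT p.name, c.salary FROM departments p LEFT JOIN staff c ON c.dept_id = p.id AND c.salary > 173098

Result:
name        | salary
------------+-------
Marketing   | NULL  
Legal       | NULL  
Engineering | NULL  
HR          | NULL  
Finance     | NULL  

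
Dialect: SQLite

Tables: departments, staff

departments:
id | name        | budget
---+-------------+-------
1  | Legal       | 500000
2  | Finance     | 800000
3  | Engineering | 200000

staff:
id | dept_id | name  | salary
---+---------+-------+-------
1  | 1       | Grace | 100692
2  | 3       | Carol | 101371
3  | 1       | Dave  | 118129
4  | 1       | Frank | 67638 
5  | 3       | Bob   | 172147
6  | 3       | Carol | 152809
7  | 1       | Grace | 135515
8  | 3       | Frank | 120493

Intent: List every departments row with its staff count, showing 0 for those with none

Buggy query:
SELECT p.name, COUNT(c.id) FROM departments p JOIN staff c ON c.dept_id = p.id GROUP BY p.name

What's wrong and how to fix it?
Bug: An inner join excludes parents with zero children

Fix: Switch to LEFT JOIN to retain unmatched parent rows

Corrected query:
SELECT p.name, COUNT(c.id) FROM departments p LEFT JOIN staff c ON c.dept_id = p.id GROUP BY p.name

Result:
name        | COUNT(c.id)
------------+------------
Engineering | 4          
Finance     | 0          
Legal       | 4          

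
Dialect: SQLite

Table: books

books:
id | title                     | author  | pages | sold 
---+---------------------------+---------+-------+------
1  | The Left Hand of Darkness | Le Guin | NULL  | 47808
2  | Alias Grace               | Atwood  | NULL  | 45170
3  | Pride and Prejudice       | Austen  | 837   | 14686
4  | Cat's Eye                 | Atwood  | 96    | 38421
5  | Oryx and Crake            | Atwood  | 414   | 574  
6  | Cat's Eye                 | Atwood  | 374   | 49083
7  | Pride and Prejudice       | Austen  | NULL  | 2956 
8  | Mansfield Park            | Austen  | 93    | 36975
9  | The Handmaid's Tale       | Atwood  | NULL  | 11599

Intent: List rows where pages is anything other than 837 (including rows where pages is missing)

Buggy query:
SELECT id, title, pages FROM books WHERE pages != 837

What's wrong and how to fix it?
Bug: Inequality against NULL is unknown, not true; rows with NULL are dropped

Fix: Add an explicit OR pages IS NULL to include the missing-value rows

Corrected query:
SELECT id, title, pages FROM books WHERE pages != 837 OR pages IS NULL

Result:
id | title                     | pages
---+---------------------------+------
1  | The Left Hand of Darkness | NULL 
2  | Alias Grace               | NULL 
4  | Cat's Eye                 | 96   
5  | Oryx and Crake            | 414  
6  | Cat's Eye                 | 374  
7  | Pride and Prejudice       | NULL 
8  | Mansfield Park            | 93   
9  | The Handmaid's Tale       | NULL 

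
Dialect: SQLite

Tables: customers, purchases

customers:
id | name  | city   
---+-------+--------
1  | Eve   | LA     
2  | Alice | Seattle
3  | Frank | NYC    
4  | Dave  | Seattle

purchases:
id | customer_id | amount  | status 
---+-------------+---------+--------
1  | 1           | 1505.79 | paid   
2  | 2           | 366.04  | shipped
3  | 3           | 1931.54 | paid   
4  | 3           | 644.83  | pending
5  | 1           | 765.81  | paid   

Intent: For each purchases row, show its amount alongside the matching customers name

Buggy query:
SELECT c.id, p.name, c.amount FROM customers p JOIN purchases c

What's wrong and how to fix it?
Bug: Missing join condition: each purchases row is matched to all customers rows instead of just its own

Fix: Add ON c.customer_id = p.id to the JOIN

Corrected query:
SELECT c.id, p.name, c.amount FROM customers p JOIN purchases c ON c.customer_id = p.id

Result:
id | name  | amount 
---+-------+--------
1  | Eve   | 1505.79
2  | Alice | 366.04 
3  | Frank | 1931.54
4  | Frank | 644.83 
5  | Eve   | 765.81 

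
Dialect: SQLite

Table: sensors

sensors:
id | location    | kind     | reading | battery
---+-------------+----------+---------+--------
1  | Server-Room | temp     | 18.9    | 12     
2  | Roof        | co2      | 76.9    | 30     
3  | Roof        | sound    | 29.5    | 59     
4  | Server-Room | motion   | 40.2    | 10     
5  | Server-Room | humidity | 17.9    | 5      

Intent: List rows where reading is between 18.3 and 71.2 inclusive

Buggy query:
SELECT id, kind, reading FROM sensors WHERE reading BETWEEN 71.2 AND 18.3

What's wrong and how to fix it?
Bug: The bounds are reversed; BETWEEN a AND b requires a <= b to match anything

Fix: Write BETWEEN 18.3 AND 71.2

Corrected query:
SELECT id, kind, reading FROM sensors WHERE reading BETWEEN 18.3 AND 71.2

Result:
id | kind   | reading
---+--------+--------
1  | temp   | 18.9   
3  | sound  | 29.5   
4  | motion | 40.2   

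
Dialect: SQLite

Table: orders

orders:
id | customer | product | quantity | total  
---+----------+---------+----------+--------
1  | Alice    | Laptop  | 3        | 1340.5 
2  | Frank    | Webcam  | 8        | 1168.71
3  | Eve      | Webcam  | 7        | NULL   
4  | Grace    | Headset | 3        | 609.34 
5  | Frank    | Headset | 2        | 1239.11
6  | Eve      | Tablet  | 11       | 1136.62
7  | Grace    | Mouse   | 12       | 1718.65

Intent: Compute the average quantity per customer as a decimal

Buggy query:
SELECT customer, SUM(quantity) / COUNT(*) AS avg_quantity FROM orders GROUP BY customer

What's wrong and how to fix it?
Bug: SUM(quantity) and COUNT(*) are both integers; the division truncates the fractional part

Fix: Multiply by 1.0 (or CAST to REAL) to force floating-point division

Corrected query:
SELECT customer, SUM(quantity) * 1.0 / COUNT(*) AS avg_quantity FROM orders GROUP BY customer

Result:
customer | avg_quantity
---------+-------------
Alice    | 3           
Eve      | 9           
Frank    | 5           
Grace    | 7.5         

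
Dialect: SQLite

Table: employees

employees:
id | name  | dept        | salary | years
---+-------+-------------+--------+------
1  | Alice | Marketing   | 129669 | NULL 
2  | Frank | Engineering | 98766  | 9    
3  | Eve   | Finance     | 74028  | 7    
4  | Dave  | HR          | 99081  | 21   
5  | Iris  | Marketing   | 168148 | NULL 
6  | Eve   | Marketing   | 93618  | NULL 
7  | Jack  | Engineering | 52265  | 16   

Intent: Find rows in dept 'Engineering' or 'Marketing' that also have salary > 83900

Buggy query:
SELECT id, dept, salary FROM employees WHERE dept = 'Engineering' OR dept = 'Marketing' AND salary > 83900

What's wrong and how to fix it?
Bug: Without parentheses, AND is evaluated before OR, so the salary filter only applies to the 'Marketing' branch

Fix: Group the OR with parentheses (or use IN), then AND the threshold

Corrected query:
SELECT id, dept, salary FROM employees WHERE (dept = 'Engineering' OR dept = 'Marketing') AND salary > 83900

Result:
id | dept        | salary
---+-------------+-------
1  | Marketing   | 129669
2  | Engineering | 98766 
5  | Marketing   | 168148
6  | Marketing   | 93618 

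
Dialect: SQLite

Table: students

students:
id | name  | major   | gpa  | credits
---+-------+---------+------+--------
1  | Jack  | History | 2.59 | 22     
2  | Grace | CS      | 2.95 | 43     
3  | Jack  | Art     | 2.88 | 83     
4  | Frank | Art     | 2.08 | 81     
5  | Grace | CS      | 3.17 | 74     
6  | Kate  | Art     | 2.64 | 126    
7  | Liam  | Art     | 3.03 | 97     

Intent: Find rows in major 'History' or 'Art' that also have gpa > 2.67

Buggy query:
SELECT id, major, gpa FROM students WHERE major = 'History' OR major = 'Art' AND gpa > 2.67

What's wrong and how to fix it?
Bug: AND binds tighter than OR, so this parses as major = 'History' OR (major = 'Art' AND gpa > 2.67)

Fix: Add parentheses around the OR so the AND applies to both alternatives

Corrected query:
SELECT id, major, gpa FROM students WHERE (major = 'History' OR major = 'Art') AND gpa > 2.67

Result:
id | major | gpa 
---+-------+-----
3  | Art   | 2.88
7  | Art   | 3.03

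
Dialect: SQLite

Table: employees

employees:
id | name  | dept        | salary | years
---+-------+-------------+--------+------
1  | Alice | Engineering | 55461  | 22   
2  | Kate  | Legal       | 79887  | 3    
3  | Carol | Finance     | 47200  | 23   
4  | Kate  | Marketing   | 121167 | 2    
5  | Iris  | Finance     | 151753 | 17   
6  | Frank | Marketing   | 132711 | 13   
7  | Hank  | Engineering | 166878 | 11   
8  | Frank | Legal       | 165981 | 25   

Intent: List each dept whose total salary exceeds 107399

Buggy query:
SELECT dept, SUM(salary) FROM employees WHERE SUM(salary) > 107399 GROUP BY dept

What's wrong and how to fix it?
Bug: Aggregate functions cannot appear in a WHERE clause

Fix: Use HAVING (which filters groups after aggregation) instead of WHERE

Corrected query:
SELECT dept, SUM(salary) FROM employees GROUP BY dept HAVING SUM(salary) > 107399

Result:
dept        | SUM(salary)
------------+------------
Engineering | 222339     
Finance     | 198953     
Legal       | 245868     
Marketing   | 253878     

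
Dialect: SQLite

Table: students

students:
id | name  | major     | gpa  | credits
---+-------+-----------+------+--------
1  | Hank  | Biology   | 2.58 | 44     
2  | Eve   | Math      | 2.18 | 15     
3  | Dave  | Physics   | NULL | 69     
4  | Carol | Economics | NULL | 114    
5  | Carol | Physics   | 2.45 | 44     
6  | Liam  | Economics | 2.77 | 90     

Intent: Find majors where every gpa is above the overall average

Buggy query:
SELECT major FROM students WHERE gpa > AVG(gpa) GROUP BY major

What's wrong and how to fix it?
Bug: AVG() is an aggregate; it can't sit directly in WHERE

Fix: Compute the overall average in a scalar subquery and compare each group's MIN against it in HAVING

Corrected query:
SELECT major FROM students GROUP BY major HAVING MIN(gpa) > (SELECT AVG(gpa) FROM students)

Result:
major    
---------
Biology  
Economics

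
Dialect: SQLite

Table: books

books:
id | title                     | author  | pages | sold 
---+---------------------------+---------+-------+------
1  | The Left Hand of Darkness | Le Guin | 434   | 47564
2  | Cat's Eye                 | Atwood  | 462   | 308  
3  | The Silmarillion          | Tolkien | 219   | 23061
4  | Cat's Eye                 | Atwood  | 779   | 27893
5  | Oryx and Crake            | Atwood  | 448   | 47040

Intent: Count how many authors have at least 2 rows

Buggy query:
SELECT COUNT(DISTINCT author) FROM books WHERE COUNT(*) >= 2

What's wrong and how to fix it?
Bug: WHERE filters individual rows, not groups, so a group-level COUNT is invalid there

Fix: Use a subquery that GROUPs and filters with HAVING, then count its rows

Corrected query:
SELECT COUNT(*) FROM (SELECT author FROM books GROUP BY author HAVING COUNT(*) >= 2)

Result:
COUNT(*)
--------
1       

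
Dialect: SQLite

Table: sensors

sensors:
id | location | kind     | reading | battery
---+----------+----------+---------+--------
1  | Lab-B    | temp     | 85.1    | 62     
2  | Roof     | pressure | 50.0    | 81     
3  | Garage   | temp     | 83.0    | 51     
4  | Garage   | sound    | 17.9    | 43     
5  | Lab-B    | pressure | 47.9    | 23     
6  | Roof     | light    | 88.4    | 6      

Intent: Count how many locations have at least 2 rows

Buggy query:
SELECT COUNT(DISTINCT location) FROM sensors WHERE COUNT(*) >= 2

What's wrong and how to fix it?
Bug: WHERE filters individual rows, not groups, so a group-level COUNT is invalid there

Fix: Group first with HAVING COUNT(*) >= 2, then COUNT the resulting groups

Corrected query:
SELECT COUNT(*) FROM (SELECT location FROM sensors GROUP BY location HAVING COUNT(*) >= 2)

Result:
COUNT(*)
--------
3       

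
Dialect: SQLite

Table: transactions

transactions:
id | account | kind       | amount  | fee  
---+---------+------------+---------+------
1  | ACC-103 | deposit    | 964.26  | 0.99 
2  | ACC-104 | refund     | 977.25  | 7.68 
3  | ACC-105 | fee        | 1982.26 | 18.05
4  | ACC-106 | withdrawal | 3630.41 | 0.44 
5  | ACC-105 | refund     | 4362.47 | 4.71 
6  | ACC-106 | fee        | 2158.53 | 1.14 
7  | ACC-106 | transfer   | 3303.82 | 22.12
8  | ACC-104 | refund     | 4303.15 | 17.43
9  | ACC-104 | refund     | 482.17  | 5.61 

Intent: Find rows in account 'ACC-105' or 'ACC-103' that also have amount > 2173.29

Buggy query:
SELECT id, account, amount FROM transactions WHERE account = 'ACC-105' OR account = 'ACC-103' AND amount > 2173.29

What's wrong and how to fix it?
Bug: Without parentheses, AND is evaluated before OR, so the amount filter only applies to the 'ACC-103' branch

Fix: Group the OR with parentheses (or use IN), then AND the threshold

Corrected query:
SELECT id, account, amount FROM transactions WHERE (account = 'ACC-105' OR account = 'ACC-103') AND amount > 2173.29

Result:
id | account | amount 
---+---------+--------
5  | ACC-105 | 4362.47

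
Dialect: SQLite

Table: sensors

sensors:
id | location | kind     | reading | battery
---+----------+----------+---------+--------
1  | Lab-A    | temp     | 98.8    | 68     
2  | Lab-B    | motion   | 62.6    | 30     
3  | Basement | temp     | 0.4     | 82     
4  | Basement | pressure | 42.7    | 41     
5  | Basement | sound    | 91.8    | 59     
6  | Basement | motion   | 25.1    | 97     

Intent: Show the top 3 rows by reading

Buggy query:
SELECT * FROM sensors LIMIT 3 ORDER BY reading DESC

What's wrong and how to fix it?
Bug: ORDER BY cannot follow LIMIT; LIMIT is the final clause

Fix: Sort with ORDER BY, then apply LIMIT

Corrected query:
SELECT * FROM sensors ORDER BY reading DESC LIMIT 3

Result:
id | location | kind   | reading | battery
---+----------+--------+---------+--------
1  | Lab-A    | temp   | 98.8    | 68     
5  | Basement | sound  | 91.8    | 59     
2  | Lab-B    | motion | 62.6    | 30     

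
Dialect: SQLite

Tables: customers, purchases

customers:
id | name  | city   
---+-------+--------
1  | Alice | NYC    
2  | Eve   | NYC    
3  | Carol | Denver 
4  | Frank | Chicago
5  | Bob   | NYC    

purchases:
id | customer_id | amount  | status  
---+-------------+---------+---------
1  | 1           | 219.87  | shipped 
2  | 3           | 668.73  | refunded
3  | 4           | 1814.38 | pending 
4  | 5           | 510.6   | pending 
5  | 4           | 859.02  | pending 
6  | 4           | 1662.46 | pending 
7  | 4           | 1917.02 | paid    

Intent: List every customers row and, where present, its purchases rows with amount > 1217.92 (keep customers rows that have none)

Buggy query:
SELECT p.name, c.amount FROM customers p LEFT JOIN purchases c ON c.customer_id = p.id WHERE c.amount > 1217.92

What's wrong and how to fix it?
Bug: Filtering c.amount in WHERE discards the NULL rows produced by LEFT JOIN, turning it into an inner join

Fix: Move the right-table condition into the ON clause so unmatched parents are kept

Corrected query:
SELECT p.name, c.amount FROM customers p LEFT JOIN purchases c ON c.customer_id = p.id AND c.amount > 1217.92

Result:
name  | amount 
------+--------
Alice | NULL   
Eve   | NULL   
Carol | NULL   
Frank | 1662.46
Frank | 1814.38
Frank | 1917.02
Bob   | NULL   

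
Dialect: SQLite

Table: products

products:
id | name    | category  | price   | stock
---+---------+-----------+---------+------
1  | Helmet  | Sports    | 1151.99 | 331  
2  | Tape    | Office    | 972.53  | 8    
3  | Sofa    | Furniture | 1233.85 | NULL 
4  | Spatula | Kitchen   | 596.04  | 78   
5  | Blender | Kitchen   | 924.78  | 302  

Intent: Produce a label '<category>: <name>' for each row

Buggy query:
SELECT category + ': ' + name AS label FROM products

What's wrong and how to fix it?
Bug: SQLite uses || for string concatenation; + coerces text to numbers (yielding 0)

Fix: Use the || operator for string concatenation

Corrected query:
SELECT category || ': ' || name AS label FROM products

Result:
label           
----------------
Sports: Helmet  
Office: Tape    
Furniture: Sofa 
Kitchen: Spatula
Kitchen: Blender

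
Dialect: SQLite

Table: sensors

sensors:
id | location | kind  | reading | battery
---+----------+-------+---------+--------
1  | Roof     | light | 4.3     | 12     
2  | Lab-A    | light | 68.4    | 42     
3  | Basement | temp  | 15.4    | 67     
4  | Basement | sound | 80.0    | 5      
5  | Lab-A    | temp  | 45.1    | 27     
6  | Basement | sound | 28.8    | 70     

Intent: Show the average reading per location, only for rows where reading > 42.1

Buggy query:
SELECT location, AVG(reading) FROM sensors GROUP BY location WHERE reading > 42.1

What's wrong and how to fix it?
Bug: Row-level WHERE must come before GROUP BY in the clause order

Fix: Move the WHERE clause before GROUP BY

Corrected query:
SELECT location, AVG(reading) FROM sensors WHERE reading > 42.1 GROUP BY location

Result:
location | AVG(reading)
---------+-------------
Basement | 80          
Lab-A    | 56.75       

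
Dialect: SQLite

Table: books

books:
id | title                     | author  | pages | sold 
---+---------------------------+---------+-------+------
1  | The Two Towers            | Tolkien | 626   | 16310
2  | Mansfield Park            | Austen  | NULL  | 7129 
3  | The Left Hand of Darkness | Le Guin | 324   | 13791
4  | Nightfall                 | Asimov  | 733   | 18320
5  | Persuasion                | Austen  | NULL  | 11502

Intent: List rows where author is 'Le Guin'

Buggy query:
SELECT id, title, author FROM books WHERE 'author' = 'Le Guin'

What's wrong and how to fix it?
Bug: 'author' in single quotes is a string literal, not the column; the comparison is literal-vs-literal and never true

Fix: Remove the quotes around the column name (or use double quotes for an identifier)

Corrected query:
SELECT id, title, author FROM books WHERE author = 'Le Guin'

Result:
id | title                     | author 
---+---------------------------+--------
3  | The Left Hand of Darkness | Le Guin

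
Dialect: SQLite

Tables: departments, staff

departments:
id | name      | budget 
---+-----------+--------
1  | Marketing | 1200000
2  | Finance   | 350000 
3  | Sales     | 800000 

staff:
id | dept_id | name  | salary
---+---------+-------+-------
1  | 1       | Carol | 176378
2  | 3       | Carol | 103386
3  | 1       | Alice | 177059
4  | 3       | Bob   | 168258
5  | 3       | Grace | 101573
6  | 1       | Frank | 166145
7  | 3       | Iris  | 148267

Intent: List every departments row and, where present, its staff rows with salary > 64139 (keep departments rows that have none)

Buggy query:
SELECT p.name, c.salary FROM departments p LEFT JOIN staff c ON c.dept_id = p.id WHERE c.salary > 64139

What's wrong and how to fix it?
Bug: A WHERE condition on the right-hand table after LEFT JOIN drops unmatched parents

Fix: Move the right-table condition into the ON clause so unmatched parents are kept

Corrected query:
SELECT p.name, c.salary FROM departments p LEFT JOIN staff c ON c.dept_id = p.id AND c.salary > 64139

Result:
name      | salary
----------+-------
Marketing | 166145
Marketing | 176378
Marketing | 177059
Finance   | NULL  
Sales     | 101573
Sales     | 103386
Sales     | 148267
Sales     | 168258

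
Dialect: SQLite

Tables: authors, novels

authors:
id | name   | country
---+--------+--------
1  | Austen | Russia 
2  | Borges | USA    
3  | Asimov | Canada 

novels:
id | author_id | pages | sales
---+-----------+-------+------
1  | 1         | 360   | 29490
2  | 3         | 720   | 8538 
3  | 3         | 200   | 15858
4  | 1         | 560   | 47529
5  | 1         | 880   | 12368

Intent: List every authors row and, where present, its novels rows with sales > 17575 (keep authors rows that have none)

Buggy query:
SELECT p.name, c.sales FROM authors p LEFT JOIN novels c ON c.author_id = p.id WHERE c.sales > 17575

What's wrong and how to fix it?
Bug: Filtering c.sales in WHERE discards the NULL rows produced by LEFT JOIN, turning it into an inner join

Fix: Move the right-table condition into the ON clause so unmatched parents are kept

Corrected query:
SELECT p.name, c.sales FROM authors p LEFT JOIN novels c ON c.author_id = p.id AND c.sales > 17575

Result:
name   | sales
-------+------
Austen | 29490
Austen | 47529
Borges | NULL 
Asimov | NULL 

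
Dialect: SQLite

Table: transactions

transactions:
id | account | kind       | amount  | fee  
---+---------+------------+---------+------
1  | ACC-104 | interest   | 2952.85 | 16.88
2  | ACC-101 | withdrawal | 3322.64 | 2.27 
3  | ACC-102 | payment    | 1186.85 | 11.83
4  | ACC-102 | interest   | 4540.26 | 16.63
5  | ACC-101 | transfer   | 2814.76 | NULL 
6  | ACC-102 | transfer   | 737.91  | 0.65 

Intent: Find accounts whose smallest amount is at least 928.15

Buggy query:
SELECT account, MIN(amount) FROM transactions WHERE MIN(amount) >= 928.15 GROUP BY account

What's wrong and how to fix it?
Bug: Aggregates like MIN are computed per group after WHERE runs

Fix: Use HAVING for the per-group MIN condition

Corrected query:
SELECT account, MIN(amount) FROM transactions GROUP BY account HAVING MIN(amount) >= 928.15

Result:
account | MIN(amount)
--------+------------
ACC-101 | 2814.76    
ACC-104 | 2952.85    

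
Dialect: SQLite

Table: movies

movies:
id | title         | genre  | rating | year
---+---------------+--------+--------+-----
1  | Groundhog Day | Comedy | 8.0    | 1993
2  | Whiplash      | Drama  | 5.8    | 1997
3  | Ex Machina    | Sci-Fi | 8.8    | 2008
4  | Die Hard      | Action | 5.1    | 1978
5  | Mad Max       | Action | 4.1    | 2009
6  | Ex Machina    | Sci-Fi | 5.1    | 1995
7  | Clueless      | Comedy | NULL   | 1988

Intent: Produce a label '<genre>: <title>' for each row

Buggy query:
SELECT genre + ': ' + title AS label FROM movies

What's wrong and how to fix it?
Bug: '+' is numeric addition; on text columns SQLite converts them to 0 instead of concatenating

Fix: Use the || operator for string concatenation

Corrected query:
SELECT genre || ': ' || title AS label FROM movies

Result:
label                
---------------------
Comedy: Groundhog Day
Drama: Whiplash      
Sci-Fi: Ex Machina   
Action: Die Hard     
Action: Mad Max      
Sci-Fi: Ex Machina   
Comedy: Clueless     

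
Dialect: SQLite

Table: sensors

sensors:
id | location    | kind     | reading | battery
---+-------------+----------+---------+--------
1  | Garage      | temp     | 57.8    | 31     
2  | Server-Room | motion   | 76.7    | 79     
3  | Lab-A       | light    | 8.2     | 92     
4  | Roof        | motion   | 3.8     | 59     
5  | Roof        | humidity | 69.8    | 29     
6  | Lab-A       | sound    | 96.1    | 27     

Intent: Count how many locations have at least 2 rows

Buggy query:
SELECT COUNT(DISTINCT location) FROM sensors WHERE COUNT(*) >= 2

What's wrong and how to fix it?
Bug: WHERE filters individual rows, not groups, so a group-level COUNT is invalid there

Fix: Use a subquery that GROUPs and filters with HAVING, then count its rows

Corrected query:
SELECT COUNT(*) FROM (SELECT location FROM sensors GROUP BY location HAVING COUNT(*) >= 2)

Result:
COUNT(*)
--------
2       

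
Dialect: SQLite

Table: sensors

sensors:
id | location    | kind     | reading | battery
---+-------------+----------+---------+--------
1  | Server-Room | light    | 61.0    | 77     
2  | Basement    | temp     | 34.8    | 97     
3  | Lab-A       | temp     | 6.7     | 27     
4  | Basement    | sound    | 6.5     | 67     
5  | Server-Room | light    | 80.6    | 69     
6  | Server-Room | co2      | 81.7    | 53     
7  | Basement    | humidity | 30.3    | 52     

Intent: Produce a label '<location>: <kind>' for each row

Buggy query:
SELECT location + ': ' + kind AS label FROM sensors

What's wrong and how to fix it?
Bug: SQLite uses || for string concatenation; + coerces text to numbers (yielding 0)

Fix: Use the || operator for string concatenation

Corrected query:
SELECT location || ': ' || kind AS label FROM sensors

Result:
label             
------------------
Server-Room: light
Basement: temp    
Lab-A: temp       
Basement: sound   
Server-Room: light
Server-Room: co2  
Basement: humidity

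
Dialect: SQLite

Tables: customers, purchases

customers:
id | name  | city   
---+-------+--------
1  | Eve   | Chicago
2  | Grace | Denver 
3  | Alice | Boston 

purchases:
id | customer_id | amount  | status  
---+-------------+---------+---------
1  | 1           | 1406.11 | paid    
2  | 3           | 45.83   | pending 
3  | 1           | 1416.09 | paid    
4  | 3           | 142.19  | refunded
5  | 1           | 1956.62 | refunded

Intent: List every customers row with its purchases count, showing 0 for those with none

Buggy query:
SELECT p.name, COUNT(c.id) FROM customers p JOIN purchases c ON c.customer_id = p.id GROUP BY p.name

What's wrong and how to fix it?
Bug: INNER JOIN drops customers rows that have no matching purchases rows

Fix: Switch to LEFT JOIN to retain unmatched parent rows

Corrected query:
SELECT p.name, COUNT(c.id) FROM customers p LEFT JOIN purchases c ON c.customer_id = p.id GROUP BY p.name

Result:
name  | COUNT(c.id)
------+------------
Alice | 2          
Eve   | 3          
Grace | 0          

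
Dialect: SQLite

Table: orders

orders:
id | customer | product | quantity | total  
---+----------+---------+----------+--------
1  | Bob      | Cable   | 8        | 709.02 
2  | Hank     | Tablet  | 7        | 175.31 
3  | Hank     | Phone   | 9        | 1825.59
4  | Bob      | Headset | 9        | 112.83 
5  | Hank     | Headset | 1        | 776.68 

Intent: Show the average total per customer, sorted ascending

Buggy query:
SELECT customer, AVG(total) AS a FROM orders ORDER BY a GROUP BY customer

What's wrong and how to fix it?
Bug: ORDER BY appears before GROUP BY; SQL clause order requires GROUP BY first

Fix: Move ORDER BY to the end, after GROUP BY

Corrected query:
SELECT customer, AVG(total) AS a FROM orders GROUP BY customer ORDER BY a

Result:
customer | a      
---------+--------
Bob      | 410.925
Hank     | 925.86 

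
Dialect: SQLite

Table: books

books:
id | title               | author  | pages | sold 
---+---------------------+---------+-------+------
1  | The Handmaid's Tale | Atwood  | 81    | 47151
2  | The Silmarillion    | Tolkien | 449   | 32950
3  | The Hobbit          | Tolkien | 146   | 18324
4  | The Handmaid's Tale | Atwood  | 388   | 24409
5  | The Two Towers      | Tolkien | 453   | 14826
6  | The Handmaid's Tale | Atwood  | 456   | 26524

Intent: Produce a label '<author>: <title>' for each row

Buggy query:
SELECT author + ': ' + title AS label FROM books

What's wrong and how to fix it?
Bug: '+' is numeric addition; on text columns SQLite converts them to 0 instead of concatenating

Fix: Use the || operator for string concatenation

Corrected query:
SELECT author || ': ' || title AS label FROM books

Result:
label                      
---------------------------
Atwood: The Handmaid's Tale
Tolkien: The Silmarillion  
Tolkien: The Hobbit        
Atwood: The Handmaid's Tale
Tolkien: The Two Towers    
Atwood: The Handmaid's Tale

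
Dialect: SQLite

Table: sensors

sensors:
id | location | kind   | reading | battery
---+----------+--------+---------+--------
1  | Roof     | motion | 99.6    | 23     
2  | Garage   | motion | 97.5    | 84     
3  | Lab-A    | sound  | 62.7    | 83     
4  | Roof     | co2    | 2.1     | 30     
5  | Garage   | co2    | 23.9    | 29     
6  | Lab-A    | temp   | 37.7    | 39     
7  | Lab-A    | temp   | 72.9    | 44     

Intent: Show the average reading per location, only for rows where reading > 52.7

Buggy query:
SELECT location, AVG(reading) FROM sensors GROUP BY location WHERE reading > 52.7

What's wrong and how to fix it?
Bug: Row-level WHERE must come before GROUP BY in the clause order

Fix: Place WHERE between FROM and GROUP BY

Corrected query:
SELECT location, AVG(reading) FROM sensors WHERE reading > 52.7 GROUP BY location

Result:
location | AVG(reading)
---------+-------------
Garage   | 97.5        
Lab-A    | 67.8        
Roof     | 99.6        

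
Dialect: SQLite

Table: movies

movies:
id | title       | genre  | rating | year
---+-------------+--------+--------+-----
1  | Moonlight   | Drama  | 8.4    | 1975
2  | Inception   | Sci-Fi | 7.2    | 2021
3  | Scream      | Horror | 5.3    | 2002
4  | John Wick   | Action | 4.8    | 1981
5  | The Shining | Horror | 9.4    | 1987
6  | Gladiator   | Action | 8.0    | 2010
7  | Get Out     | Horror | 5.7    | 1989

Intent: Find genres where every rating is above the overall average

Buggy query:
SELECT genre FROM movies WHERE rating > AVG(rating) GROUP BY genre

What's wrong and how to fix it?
Bug: AVG() is an aggregate; it can't sit directly in WHERE

Fix: Use a subquery for AVG and a HAVING MIN(...) filter so the condition holds for every row in the group

Corrected query:
SELECT genre FROM movies GROUP BY genre HAVING MIN(rating) > (SELECT AVG(rating) FROM movies)

Result:
genre 
------
Drama 
Sci-Fi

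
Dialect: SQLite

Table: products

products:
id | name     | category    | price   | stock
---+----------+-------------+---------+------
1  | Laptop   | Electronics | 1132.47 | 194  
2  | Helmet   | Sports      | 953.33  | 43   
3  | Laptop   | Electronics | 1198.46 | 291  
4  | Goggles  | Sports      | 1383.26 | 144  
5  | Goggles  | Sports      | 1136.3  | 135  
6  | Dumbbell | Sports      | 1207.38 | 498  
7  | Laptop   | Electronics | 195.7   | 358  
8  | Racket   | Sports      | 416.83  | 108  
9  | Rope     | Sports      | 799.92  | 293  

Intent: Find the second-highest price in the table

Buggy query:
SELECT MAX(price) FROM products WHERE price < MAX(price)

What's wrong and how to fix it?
Bug: The inner MAX is an aggregate inside WHERE, which is not allowed

Fix: Put the inner MAX in a scalar subquery

Corrected query:
SELECT MAX(price) FROM products WHERE price < (SELECT MAX(price) FROM products)

Result:
MAX(price)
----------
1207.38   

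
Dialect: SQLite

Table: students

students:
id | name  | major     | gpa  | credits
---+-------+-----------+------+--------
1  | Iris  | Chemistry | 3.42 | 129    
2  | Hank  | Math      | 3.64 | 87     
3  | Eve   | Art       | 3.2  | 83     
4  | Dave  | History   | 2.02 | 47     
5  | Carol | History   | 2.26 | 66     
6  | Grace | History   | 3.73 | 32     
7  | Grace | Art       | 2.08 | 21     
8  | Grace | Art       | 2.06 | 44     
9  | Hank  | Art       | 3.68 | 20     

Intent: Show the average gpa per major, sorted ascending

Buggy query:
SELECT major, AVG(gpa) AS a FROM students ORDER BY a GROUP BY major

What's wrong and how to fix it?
Bug: ORDER BY appears before GROUP BY; SQL clause order requires GROUP BY first

Fix: Reorder: SELECT … FROM … GROUP BY … ORDER BY …

Corrected query:
SELECT major, AVG(gpa) AS a FROM students GROUP BY major ORDER BY a

Result:
major     | a    
----------+------
History   | 2.67 
Art       | 2.755
Chemistry | 3.42 
Math      | 3.64 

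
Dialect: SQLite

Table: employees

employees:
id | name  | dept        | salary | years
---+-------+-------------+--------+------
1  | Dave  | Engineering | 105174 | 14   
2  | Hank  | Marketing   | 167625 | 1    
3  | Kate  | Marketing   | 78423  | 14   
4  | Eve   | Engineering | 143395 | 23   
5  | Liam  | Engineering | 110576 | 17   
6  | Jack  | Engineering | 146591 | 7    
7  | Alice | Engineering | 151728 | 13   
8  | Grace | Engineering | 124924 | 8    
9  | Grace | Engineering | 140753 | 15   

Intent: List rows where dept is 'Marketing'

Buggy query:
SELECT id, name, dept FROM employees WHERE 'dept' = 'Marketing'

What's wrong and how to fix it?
Bug: Single quotes denote string literals in SQL; the column name is being compared as a constant string

Fix: Reference the column as dept without single quotes

Corrected query:
SELECT id, name, dept FROM employees WHERE dept = 'Marketing'

Result:
id | name | dept     
---+------+----------
2  | Hank | Marketing
3  | Kate | Marketing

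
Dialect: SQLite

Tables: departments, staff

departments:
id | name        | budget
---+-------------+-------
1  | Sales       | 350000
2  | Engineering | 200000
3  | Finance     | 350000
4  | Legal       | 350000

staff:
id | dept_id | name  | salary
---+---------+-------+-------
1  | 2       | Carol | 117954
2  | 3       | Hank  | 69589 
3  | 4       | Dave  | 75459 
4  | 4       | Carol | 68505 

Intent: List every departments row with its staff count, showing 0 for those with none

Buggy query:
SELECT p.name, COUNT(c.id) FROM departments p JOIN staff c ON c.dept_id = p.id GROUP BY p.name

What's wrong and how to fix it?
Bug: INNER JOIN drops departments rows that have no matching staff rows

Fix: Switch to LEFT JOIN to retain unmatched parent rows

Corrected query:
SELECT p.name, COUNT(c.id) FROM departments p LEFT JOIN staff c ON c.dept_id = p.id GROUP BY p.name

Result:
name        | COUNT(c.id)
------------+------------
Engineering | 1          
Finance     | 1          
Legal       | 2          
Sales       | 0          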